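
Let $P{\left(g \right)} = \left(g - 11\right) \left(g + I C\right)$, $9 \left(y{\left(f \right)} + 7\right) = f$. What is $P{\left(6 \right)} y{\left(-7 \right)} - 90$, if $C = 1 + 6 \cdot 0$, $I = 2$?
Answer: $\frac{1990}{9} \approx 221.11$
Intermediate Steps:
$y{\left(f \right)} = -7 + \frac{f}{9}$
$C = 1$ ($C = 1 + 0 = 1$)
$P{\left(g \right)} = \left(-11 + g\right) \left(2 + g\right)$ ($P{\left(g \right)} = \left(g - 11\right) \left(g + 2 \cdot 1\right) = \left(-11 + g\right) \left(g + 2\right) = \left(-11 + g\right) \left(2 + g\right)$)
$P{\left(6 \right)} y{\left(-7 \right)} - 90 = \left(-22 + 6^{2} - 54\right) \left(-7 + \frac{1}{9} \left(-7\right)\right) - 90 = \left(-22 + 36 - 54\right) \left(-7 - \frac{7}{9}\right) - 90 = \left(-40\right) \left(- \frac{70}{9}\right) - 90 = \frac{2800}{9} - 90 = \frac{1990}{9}$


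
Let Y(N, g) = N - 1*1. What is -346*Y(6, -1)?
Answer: -1730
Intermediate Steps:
Y(N, g) = -1 + N (Y(N, g) = N - 1 = -1 + N)
-346*Y(6, -1) = -346*(-1 + 6) = -346*5 = -1730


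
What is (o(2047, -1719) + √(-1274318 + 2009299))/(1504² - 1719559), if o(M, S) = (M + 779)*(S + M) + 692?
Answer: 927620/542457 + 13*√4349/542457 ≈ 1.7116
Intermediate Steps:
o(M, S) = 692 + (779 + M)*(M + S) (o(M, S) = (779 + M)*(M + S) + 692 = 692 + (779 + M)*(M + S))
(o(2047, -1719) + √(-1274318 + 2009299))/(1504² - 1719559) = ((692 + 2047² + 779*2047 + 779*(-1719) + 2047*(-1719)) + √(-1274318 + 2009299))/(1504² - 1719559) = ((692 + 4190209 + 1594613 - 1339101 - 3518793) + √734981)/(2262016 - 1719559) = (927620 + 13*√4349)/542457 = (927620 + 13*√4349)*(1/542457) = 927620/542457 + 13*√4349/542457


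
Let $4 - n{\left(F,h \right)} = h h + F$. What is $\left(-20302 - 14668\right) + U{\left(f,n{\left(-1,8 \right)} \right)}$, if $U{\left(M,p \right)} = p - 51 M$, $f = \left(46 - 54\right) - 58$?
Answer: $-31663$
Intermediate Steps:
$n{\left(F,h \right)} = 4 - F - h^{2}$ ($n{\left(F,h \right)} = 4 - \left(h h + F\right) = 4 - \left(h^{2} + F\right) = 4 - \left(F + h^{2}\right) = 4 - F - h^{2}$)
$f = -66$ ($f = -8 - 58 = -66$)
$\left(-20302 - 14668\right) + U{\left(f,n{\left(-1,8 \right)} \right)} = \left(-20302 - 14668\right) - -3307 = -34970 + \left(\left(4 + 1 - 64\right) + 3366\right) = -34970 + \left(-59 + 3366\right) = -34970 + 3307 = -31663$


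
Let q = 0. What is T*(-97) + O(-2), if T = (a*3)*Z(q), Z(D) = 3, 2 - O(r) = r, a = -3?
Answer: 2623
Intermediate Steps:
O(r) = 2 - r
T = -27 (T = -3*3*3 = -9*3 = -27)
T*(-97) + O(-2) = -27*(-97) + (2 - 1*(-2)) = 2619 + (2 + 2) = 2619 + 4 = 2623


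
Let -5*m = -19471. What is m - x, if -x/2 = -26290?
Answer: -243429/5 ≈ -48686.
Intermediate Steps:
m = 19471/5 (m = -⅕*(-19471) = 19471/5 ≈ 3894.2)
x = 52580 (x = -2*(-26290) = 52580)
m - x = 19471/5 - 1*52580 = 19471/5 - 52580 = -243429/5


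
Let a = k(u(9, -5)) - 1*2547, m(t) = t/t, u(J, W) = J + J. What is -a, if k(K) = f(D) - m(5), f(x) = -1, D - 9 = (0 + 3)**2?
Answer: 2549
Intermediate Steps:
D = 18 (D = 9 + (0 + 3)**2 = 9 + 3**2 = 9 + 9 = 18)
u(J, W) = 2*J
m(t) = 1
k(K) = -2 (k(K) = -1 - 1*1 = -1 - 1 = -2)
a = -2549 (a = -2 - 1*2547 = -2 - 2547 = -2549)
-a = -1*(-2549) = 2549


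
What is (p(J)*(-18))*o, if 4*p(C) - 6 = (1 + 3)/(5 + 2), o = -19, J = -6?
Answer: 3933/7 ≈ 561.86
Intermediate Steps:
p(C) = 23/14 (p(C) = 3/2 + ((1 + 3)/(5 + 2))/4 = 3/2 + (4/7)/4 = 3/2 + (4*(⅐))/4 = 3/2 + (¼)*(4/7) = 3/2 + ⅐ = 23/14)
(p(J)*(-18))*o = ((23/14)*(-18))*(-19) = -207/7*(-19) = 3933/7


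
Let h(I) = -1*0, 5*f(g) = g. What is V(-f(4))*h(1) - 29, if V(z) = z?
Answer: -29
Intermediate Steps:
f(g) = g/5
h(I) = 0
V(-f(4))*h(1) - 29 = -4/5*0 - 29 = 0 - 29 = -29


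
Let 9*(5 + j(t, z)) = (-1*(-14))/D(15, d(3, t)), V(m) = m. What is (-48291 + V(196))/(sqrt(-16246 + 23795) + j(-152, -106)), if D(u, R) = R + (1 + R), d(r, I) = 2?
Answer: -456662025/15242204 - 97392375*sqrt(7549)/15242204 ≈ -585.13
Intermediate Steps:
D(u, R) = 1 + 2*R
j(t, z) = -211/45 (j(t, z) = -5 + ((-1*(-14))/(1 + 2*2))/9 = -5 + (14/(1 + 4))/9 = -5 + (14/5)/9 = -5 + (14*(1/5))/9 = -5 + (1/9)*(14/5) = -5 + 14/45 = -211/45)
(-48291 + V(196))/(sqrt(-16246 + 23795) + j(-152, -106)) = (-48291 + 196)/(sqrt(-16246 + 23795) - 211/45) = -48095/(sqrt(7549) - 211/45) = -48095/(-211/45 + sqrt(7549))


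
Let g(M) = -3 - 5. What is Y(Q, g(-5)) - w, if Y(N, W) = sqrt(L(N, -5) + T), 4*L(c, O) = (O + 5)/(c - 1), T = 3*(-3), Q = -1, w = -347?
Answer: 347 + 3*I ≈ 347.0 + 3.0*I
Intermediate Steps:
g(M) = -8
T = -9
L(c, O) = (5 + O)/(4*(-1 + c)) (L(c, O) = ((O + 5)/(c - 1))/4 = ((5 + O)/(-1 + c))/4 = (5 + O)/(4*(-1 + c)))
Y(N, W) = 3*I (Y(N, W) = sqrt((5 - 5)/(4*(-1 + N)) - 9) = sqrt((1/4)*0/(-1 + N) - 9) = sqrt(0 - 9) = sqrt(-9) = 3*I)
Y(Q, g(-5)) - w = 3*I - 1*(-347) = 3*I + 347 = 347 + 3*I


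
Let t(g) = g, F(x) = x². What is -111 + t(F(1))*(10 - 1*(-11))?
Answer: -90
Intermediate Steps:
-111 + t(F(1))*(10 - 1*(-11)) = -111 + 1²*(10 - 1*(-11)) = -111 + 1*(10 + 11) = -111 + 1*21 = -111 + 21 = -90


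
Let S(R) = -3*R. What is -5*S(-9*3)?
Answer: -405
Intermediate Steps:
-5*S(-9*3) = -(-15)*(-9*3) = -(-15)*(-27) = -5*81 = -405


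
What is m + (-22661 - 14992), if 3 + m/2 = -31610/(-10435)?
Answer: -78581689/2087 ≈ -37653.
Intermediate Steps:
m = 122/2087 (m = -6 + 2*(-31610/(-10435)) = -6 + 2*(-31610*(-1/10435)) = -6 + 2*(6322/2087) = -6 + 12644/2087 = 122/2087 ≈ 0.058457)
m + (-22661 - 14992) = 122/2087 + (-22661 - 14992) = 122/2087 - 37653 = -78581689/2087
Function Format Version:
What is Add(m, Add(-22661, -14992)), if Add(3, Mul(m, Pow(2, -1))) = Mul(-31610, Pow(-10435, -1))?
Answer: Rational(-78581689, 2087) ≈ -37653.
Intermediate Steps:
m = Rational(122, 2087) (m = Add(-6, Mul(2, Mul(-31610, Pow(-10435, -1)))) = Add(-6, Mul(2, Mul(-31610, Rational(-1, 10435)))) = Add(-6, Mul(2, Rational(6322, 2087))) = Add(-6, Rational(12644, 2087)) = Rational(122, 2087) ≈ 0.058457)
Add(m, Add(-22661, -14992)) = Add(Rational(122, 2087), Add(-22661, -14992)) = Add(Rational(122, 2087), -37653) = Rational(-78581689, 2087)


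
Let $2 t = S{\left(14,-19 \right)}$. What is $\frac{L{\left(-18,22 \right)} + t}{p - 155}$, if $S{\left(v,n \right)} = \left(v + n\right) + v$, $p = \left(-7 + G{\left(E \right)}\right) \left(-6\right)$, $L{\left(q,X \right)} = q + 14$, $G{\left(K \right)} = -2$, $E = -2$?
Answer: $- \frac{1}{202} \approx -0.0049505$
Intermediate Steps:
$L{\left(q,X \right)} = 14 + q$
$p = 54$ ($p = \left(-7 - 2\right) \left(-6\right) = \left(-9\right) \left(-6\right) = 54$)
$S{\left(v,n \right)} = n + 2 v$ ($S{\left(v,n \right)} = \left(n + v\right) + v = n + 2 v$)
$t = \frac{9}{2}$ ($t = \frac{-19 + 2 \cdot 14}{2} = \frac{-19 + 28}{2} = \frac{1}{2} \cdot 9 = \frac{9}{2} \approx 4.5$)
$\frac{L{\left(-18,22 \right)} + t}{p - 155} = \frac{\left(14 - 18\right) + \frac{9}{2}}{54 - 155} = \frac{-4 + \frac{9}{2}}{-101} = \frac{1}{2} \left(- \frac{1}{101}\right) = - \frac{1}{202}$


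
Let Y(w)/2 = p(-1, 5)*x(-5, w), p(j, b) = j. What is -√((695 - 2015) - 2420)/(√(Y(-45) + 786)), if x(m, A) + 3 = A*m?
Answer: -I*√35530/57 ≈ -3.3069*I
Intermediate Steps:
x(m, A) = -3 + A*m
Y(w) = 6 + 10*w (Y(w) = 2*(-(-3 + w*(-5))) = 2*(-(-3 - 5*w)) = 2*(3 + 5*w) = 6 + 10*w)
-√((695 - 2015) - 2420)/(√(Y(-45) + 786)) = -√((695 - 2015) - 2420)/(√((6 + 10*(-45)) + 786)) = -√(-1320 - 2420)/(√((6 - 450) + 786)) = -√(-3740)/(√(-444 + 786)) = -2*I*√935/(√342) = -2*I*√935/(3*√38) = -2*I*√935*√38/114 = -I*√35530/57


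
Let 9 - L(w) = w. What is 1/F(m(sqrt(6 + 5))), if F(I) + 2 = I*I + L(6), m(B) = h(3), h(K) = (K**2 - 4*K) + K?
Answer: 1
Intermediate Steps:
h(K) = K**2 - 3*K
L(w) = 9 - w
m(B) = 0 (m(B) = 3*(-3 + 3) = 3*0 = 0)
F(I) = 1 + I**2 (F(I) = -2 + (I*I + (9 - 1*6)) = -2 + (I**2 + (9 - 6)) = -2 + (I**2 + 3) = -2 + (3 + I**2) = 1 + I**2)
1/F(m(sqrt(6 + 5))) = 1/(1 + 0**2) = 1/(1 + 0) = 1/1 = 1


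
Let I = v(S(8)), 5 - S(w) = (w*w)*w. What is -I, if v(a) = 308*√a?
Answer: -4004*I*√3 ≈ -6935.1*I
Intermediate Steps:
S(w) = 5 - w³ (S(w) = 5 - w*w*w = 5 - w²*w = 5 - w³)
I = 4004*I*√3 (I = 308*√(5 - 1*8³) = 308*√(5 - 1*512) = 308*√(5 - 512) = 308*√(-507) = 308*(13*I*√3) = 4004*I*√3 ≈ 6935.1*I)
-I = -4004*I*√3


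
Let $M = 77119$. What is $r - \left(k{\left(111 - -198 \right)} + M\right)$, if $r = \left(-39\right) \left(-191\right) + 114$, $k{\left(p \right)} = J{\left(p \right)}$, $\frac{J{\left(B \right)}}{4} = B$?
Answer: $-70792$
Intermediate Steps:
$J{\left(B \right)} = 4 B$
$k{\left(p \right)} = 4 p$
$r = 7563$ ($r = 7449 + 114 = 7563$)
$r - \left(k{\left(111 - -198 \right)} + M\right) = 7563 - \left(4 \left(111 - -198\right) + 77119\right) = 7563 - \left(4 \left(111 + 198\right) + 77119\right) = 7563 - \left(4 \cdot 309 + 77119\right) = 7563 - \left(1236 + 77119\right) = 7563 - 78355 = -70792$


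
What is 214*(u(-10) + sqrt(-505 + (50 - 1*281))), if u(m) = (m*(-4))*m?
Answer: -85600 + 856*I*sqrt(46) ≈ -85600.0 + 5805.7*I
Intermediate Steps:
u(m) = -4*m**2 (u(m) = (-4*m)*m = -4*m**2)
214*(u(-10) + sqrt(-505 + (50 - 1*281))) = 214*(-4*(-10)**2 + sqrt(-505 + (50 - 1*281))) = 214*(-4*100 + sqrt(-505 + (50 - 281))) = 214*(-400 + sqrt(-505 - 231)) = 214*(-400 + sqrt(-736)) = 214*(-400 + 4*I*sqrt(46)) = -85600 + 856*I*sqrt(46)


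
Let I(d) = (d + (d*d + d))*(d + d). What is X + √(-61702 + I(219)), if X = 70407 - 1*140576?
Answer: -70169 + 2*√5284265 ≈ -65572.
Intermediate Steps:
X = -70169 (X = 70407 - 140576 = -70169)
I(d) = 2*d*(d² + 2*d) (I(d) = (d + (d² + d))*(2*d) = (d + (d + d²))*(2*d) = (d² + 2*d)*(2*d) = 2*d*(d² + 2*d))
X + √(-61702 + I(219)) = -70169 + √(-61702 + 2*219²*(2 + 219)) = -70169 + √(-61702 + 2*47961*221) = -70169 + √(-61702 + 21198762) = -70169 + √21137060 = -70169 + 2*√5284265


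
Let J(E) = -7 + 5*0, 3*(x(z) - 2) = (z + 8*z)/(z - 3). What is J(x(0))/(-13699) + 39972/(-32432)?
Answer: -19548193/15867356 ≈ -1.2320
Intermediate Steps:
x(z) = 2 + 3*z/(-3 + z) (x(z) = 2 + ((z + 8*z)/(z - 3))/3 = 2 + ((9*z)/(-3 + z))/3 = 2 + (9*z/(-3 + z))/3 = 2 + 3*z/(-3 + z))
J(E) = -7 (J(E) = -7 + 0 = -7)
J(x(0))/(-13699) + 39972/(-32432) = -7/(-13699) + 39972/(-32432) = -7*(-1/13699) + 39972*(-1/32432) = 1/1957 - 9993/8108 = -19548193/15867356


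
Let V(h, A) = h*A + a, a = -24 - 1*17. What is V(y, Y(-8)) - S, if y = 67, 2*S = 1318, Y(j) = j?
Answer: -1236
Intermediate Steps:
S = 659 (S = (½)*1318 = 659)
a = -41 (a = -24 - 17 = -41)
V(h, A) = -41 + A*h (V(h, A) = h*A - 41 = A*h - 41 = -41 + A*h)
V(y, Y(-8)) - S = (-41 - 8*67) - 1*659 = (-41 - 536) - 659 = -577 - 659 = -1236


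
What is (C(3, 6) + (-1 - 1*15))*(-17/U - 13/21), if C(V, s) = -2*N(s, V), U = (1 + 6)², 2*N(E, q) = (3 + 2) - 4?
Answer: 2414/147 ≈ 16.422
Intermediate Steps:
N(E, q) = ½ (N(E, q) = ((3 + 2) - 4)/2 = (5 - 4)/2 = (½)*1 = ½)
U = 49 (U = 7² = 49)
C(V, s) = -1 (C(V, s) = -2*½ = -1)
(C(3, 6) + (-1 - 1*15))*(-17/U - 13/21) = (-1 + (-1 - 1*15))*(-17/49 - 13/21) = (-1 + (-1 - 15))*(-17*1/49 - 13*1/21) = (-1 - 16)*(-17/49 - 13/21) = -17*(-142/147) = 2414/147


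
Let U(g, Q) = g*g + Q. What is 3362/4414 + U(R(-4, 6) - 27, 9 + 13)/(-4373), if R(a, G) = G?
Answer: 6329172/9651211 ≈ 0.65579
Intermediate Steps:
U(g, Q) = Q + g² (U(g, Q) = g² + Q = Q + g²)
3362/4414 + U(R(-4, 6) - 27, 9 + 13)/(-4373) = 3362/4414 + ((9 + 13) + (6 - 27)²)/(-4373) = 3362*(1/4414) + (22 + (-21)²)*(-1/4373) = 1681/2207 + (22 + 441)*(-1/4373) = 1681/2207 + 463*(-1/4373) = 1681/2207 - 463/4373 = 6329172/9651211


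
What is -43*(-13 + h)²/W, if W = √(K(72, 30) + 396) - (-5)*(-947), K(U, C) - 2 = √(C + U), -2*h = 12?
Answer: 15523/(4735 - √(398 + √102)) ≈ 3.2924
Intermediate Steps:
h = -6 (h = -½*12 = -6)
K(U, C) = 2 + √(C + U)
W = -4735 + √(398 + √102) (W = √((2 + √(30 + 72)) + 396) - (-5)*(-947) = √((2 + √102) + 396) - 1*4735 = √(398 + √102) - 4735 = -4735 + √(398 + √102) ≈ -4714.8)
-43*(-13 + h)²/W = -43*(-13 - 6)²/(-4735 + √(398 + √102)) = -43*(-19)²/(-4735 + √(398 + √102)) = -15523/(-4735 + √(398 + √102))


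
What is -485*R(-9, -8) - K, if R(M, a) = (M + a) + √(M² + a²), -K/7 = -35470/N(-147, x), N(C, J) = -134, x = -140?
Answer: 676560/67 - 485*√145 ≈ 4257.7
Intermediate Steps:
K = -124145/67 (K = -(-248290)/(-134) = -(-248290)*(-1)/134 = -7*17735/67 = -124145/67 ≈ -1852.9)
R(M, a) = M + a + √(M² + a²)
-485*R(-9, -8) - K = -485*(-9 - 8 + √((-9)² + (-8)²)) - 1*(-124145/67) = -485*(-9 - 8 + √(81 + 64)) + 124145/67 = -485*(-9 - 8 + √145) + 124145/67 = -485*(-17 + √145) + 124145/67 = (8245 - 485*√145) + 124145/67 = 676560/67 - 485*√145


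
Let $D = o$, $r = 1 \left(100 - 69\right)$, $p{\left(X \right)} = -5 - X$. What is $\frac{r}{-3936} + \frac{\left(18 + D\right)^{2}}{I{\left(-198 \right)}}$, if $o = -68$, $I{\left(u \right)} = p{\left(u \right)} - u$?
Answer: $\frac{9827879}{1538976} \approx 6.386$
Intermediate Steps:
$I{\left(u \right)} = -5 - 2 u$ ($I{\left(u \right)} = \left(-5 - u\right) - u = -5 - 2 u$)
$r = 31$ ($r = 1 \cdot 31 = 31$)
$D = -68$
$\frac{r}{-3936} + \frac{\left(18 + D\right)^{2}}{I{\left(-198 \right)}} = \frac{31}{-3936} + \frac{\left(18 - 68\right)^{2}}{-5 - -396} = 31 \left(- \frac{1}{3936}\right) + \frac{\left(-50\right)^{2}}{-5 + 396} = - \frac{31}{3936} + \frac{2500}{391} = \frac{9827879}{1538976}$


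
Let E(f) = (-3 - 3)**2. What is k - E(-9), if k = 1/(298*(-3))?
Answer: -32185/894 ≈ -36.001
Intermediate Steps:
k = -1/894 (k = 1/(-894) = -1/894 ≈ -0.0011186)
E(f) = 36 (E(f) = (-6)**2 = 36)
k - E(-9) = -1/894 - 1*36 = -1/894 - 36 = -32185/894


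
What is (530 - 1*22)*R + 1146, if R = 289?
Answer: 147958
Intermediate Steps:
(530 - 1*22)*R + 1146 = (530 - 1*22)*289 + 1146 = (530 - 22)*289 + 1146 = 508*289 + 1146 = 146812 + 1146 = 147958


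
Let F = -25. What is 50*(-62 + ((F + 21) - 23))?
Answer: -4450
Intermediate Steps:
50*(-62 + ((F + 21) - 23)) = 50*(-62 + ((-25 + 21) - 23)) = 50*(-62 + (-4 - 23)) = 50*(-62 - 27) = 50*(-89) = -4450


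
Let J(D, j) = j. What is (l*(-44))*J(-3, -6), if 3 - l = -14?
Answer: 4488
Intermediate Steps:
l = 17 (l = 3 - 1*(-14) = 3 + 14 = 17)
(l*(-44))*J(-3, -6) = (17*(-44))*(-6) = -748*(-6) = 4488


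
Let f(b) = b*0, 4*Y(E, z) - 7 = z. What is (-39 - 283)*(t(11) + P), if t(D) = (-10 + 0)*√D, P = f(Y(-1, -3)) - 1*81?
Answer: 26082 + 3220*√11 ≈ 36762.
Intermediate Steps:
Y(E, z) = 7/4 + z/4
f(b) = 0
P = -81 (P = 0 - 1*81 = 0 - 81 = -81)
t(D) = -10*√D
(-39 - 283)*(t(11) + P) = (-39 - 283)*(-10*√11 - 81) = -322*(-81 - 10*√11) = 26082 + 3220*√11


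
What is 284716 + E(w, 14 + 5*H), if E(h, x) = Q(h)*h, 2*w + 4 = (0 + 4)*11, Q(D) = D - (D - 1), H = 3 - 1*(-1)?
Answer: 284736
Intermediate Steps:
H = 4 (H = 3 + 1 = 4)
Q(D) = 1 (Q(D) = D - (-1 + D) = D + (1 - D) = 1)
w = 20 (w = -2 + ((0 + 4)*11)/2 = -2 + (4*11)/2 = -2 + (½)*44 = -2 + 22 = 20)
E(h, x) = h (E(h, x) = 1*h = h)
284716 + E(w, 14 + 5*H) = 284716 + 20 = 284736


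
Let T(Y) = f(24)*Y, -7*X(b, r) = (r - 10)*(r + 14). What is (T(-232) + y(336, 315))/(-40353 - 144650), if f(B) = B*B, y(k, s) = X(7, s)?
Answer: 147967/185003 ≈ 0.79981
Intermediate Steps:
X(b, r) = -(-10 + r)*(14 + r)/7 (X(b, r) = -(r - 10)*(r + 14)/7 = -(-10 + r)*(14 + r)/7)
y(k, s) = 20 - 4*s/7 - s**2/7
f(B) = B**2
T(Y) = 576*Y (T(Y) = 24**2*Y = 576*Y)
(T(-232) + y(336, 315))/(-40353 - 144650) = (576*(-232) + (20 - 4/7*315 - 1/7*315**2))/(-40353 - 144650) = (-133632 + (20 - 180 - 1/7*99225))/(-185003) = (-133632 + (20 - 180 - 14175))*(-1/185003) = (-133632 - 14335)*(-1/185003) = -147967*(-1/185003) = 147967/185003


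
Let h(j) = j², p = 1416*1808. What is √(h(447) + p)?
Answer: √2759937 ≈ 1661.3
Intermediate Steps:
p = 2560128
√(h(447) + p) = √(447² + 2560128) = √(199809 + 2560128) = √2759937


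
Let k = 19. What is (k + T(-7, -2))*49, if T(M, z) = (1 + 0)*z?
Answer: 833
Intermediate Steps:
T(M, z) = z (T(M, z) = 1*z = z)
(k + T(-7, -2))*49 = (19 - 2)*49 = 17*49 = 833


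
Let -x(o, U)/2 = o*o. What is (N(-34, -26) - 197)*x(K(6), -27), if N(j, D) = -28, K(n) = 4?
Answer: 7200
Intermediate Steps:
x(o, U) = -2*o² (x(o, U) = -2*o*o = -2*o²)
(N(-34, -26) - 197)*x(K(6), -27) = (-28 - 197)*(-2*4²) = -(-450)*16 = -225*(-32) = 7200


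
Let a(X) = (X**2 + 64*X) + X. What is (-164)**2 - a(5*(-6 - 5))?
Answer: 27446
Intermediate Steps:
a(X) = X**2 + 65*X
(-164)**2 - a(5*(-6 - 5)) = (-164)**2 - 5*(-6 - 5)*(65 + 5*(-6 - 5)) = 26896 - 5*(-11)*(65 + 5*(-11)) = 26896 - (-55)*(65 - 55) = 26896 - (-55)*10 = 26896 - 1*(-550) = 26896 + 550 = 27446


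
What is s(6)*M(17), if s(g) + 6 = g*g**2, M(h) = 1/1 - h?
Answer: -3360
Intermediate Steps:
M(h) = 1 - h
s(g) = -6 + g**3 (s(g) = -6 + g*g**2 = -6 + g**3)
s(6)*M(17) = (-6 + 6**3)*(1 - 1*17) = (-6 + 216)*(1 - 17) = 210*(-16) = -3360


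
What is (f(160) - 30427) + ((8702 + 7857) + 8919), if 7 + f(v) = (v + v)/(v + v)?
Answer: -4955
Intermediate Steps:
f(v) = -6 (f(v) = -7 + (v + v)/(v + v) = -7 + (2*v)/((2*v)) = -7 + (2*v)*(1/(2*v)) = -7 + 1 = -6)
(f(160) - 30427) + ((8702 + 7857) + 8919) = (-6 - 30427) + ((8702 + 7857) + 8919) = -30433 + (16559 + 8919) = -30433 + 25478 = -4955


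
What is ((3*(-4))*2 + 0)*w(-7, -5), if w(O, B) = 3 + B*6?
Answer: 648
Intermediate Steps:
w(O, B) = 3 + 6*B
((3*(-4))*2 + 0)*w(-7, -5) = ((3*(-4))*2 + 0)*(3 + 6*(-5)) = (-12*2 + 0)*(3 - 30) = (-24 + 0)*(-27) = -24*(-27) = 648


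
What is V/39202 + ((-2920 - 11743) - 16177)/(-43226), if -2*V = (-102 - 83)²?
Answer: 469284755/1694545652 ≈ 0.27694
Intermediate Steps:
V = -34225/2 (V = -(-102 - 83)²/2 = -½*(-185)² = -½*34225 = -34225/2 ≈ -17113.)
V/39202 + ((-2920 - 11743) - 16177)/(-43226) = -34225/2/39202 + ((-2920 - 11743) - 16177)/(-43226) = -34225/2*1/39202 + (-14663 - 16177)*(-1/43226) = -34225/78404 - 30840*(-1/43226) = -34225/78404 + 15420/21613 = 469284755/1694545652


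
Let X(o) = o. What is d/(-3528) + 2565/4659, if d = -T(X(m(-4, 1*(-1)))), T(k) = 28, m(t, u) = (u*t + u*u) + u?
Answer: 109283/195678 ≈ 0.55848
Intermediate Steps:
m(t, u) = u + u² + t*u (m(t, u) = (t*u + u²) + u = (u² + t*u) + u = u + u² + t*u)
d = -28 (d = -1*28 = -28)
d/(-3528) + 2565/4659 = -28/(-3528) + 2565/4659 = -28*(-1/3528) + 2565*(1/4659) = 1/126 + 855/1553 = 109283/195678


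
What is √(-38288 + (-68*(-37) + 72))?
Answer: 10*I*√357 ≈ 188.94*I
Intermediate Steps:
√(-38288 + (-68*(-37) + 72)) = √(-38288 + (2516 + 72)) = √(-38288 + 2588) = √(-35700) = 10*I*√357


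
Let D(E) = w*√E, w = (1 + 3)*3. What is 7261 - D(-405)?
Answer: 7261 - 108*I*√5 ≈ 7261.0 - 241.5*I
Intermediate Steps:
w = 12 (w = 4*3 = 12)
D(E) = 12*√E
7261 - D(-405) = 7261 - 12*√(-405) = 7261 - 12*9*I*√5 = 7261 - 108*I*√5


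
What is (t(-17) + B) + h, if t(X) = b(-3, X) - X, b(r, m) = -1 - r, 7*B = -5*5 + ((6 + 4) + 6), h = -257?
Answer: -1675/7 ≈ -239.29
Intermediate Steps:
B = -9/7 (B = (-5*5 + ((6 + 4) + 6))/7 = (-25 + (10 + 6))/7 = (-25 + 16)/7 = (1/7)*(-9) = -9/7 ≈ -1.2857)
t(X) = 2 - X (t(X) = (-1 - 1*(-3)) - X = (-1 + 3) - X = 2 - X)
(t(-17) + B) + h = ((2 - 1*(-17)) - 9/7) - 257 = ((2 + 17) - 9/7) - 257 = (19 - 9/7) - 257 = 124/7 - 257 = -1675/7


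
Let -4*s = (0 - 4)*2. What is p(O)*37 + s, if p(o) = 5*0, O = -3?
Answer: 2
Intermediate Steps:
p(o) = 0
s = 2 (s = -(0 - 4)*2/4 = -(-1)*2 = -¼*(-8) = 2)
p(O)*37 + s = 0*37 + 2 = 0 + 2 = 2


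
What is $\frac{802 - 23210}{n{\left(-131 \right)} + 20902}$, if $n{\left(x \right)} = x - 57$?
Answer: $- \frac{11204}{10357} \approx -1.0818$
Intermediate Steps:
$n{\left(x \right)} = -57 + x$ ($n{\left(x \right)} = x - 57 = -57 + x$)
$\frac{802 - 23210}{n{\left(-131 \right)} + 20902} = \frac{802 - 23210}{\left(-57 - 131\right) + 20902} = - \frac{22408}{-188 + 20902} = - \frac{22408}{20714} = \left(-22408\right) \frac{1}{20714} = - \frac{11204}{10357}$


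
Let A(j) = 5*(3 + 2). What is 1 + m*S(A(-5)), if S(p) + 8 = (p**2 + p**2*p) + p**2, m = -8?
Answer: -134935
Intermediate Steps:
A(j) = 25 (A(j) = 5*5 = 25)
S(p) = -8 + p**3 + 2*p**2 (S(p) = -8 + ((p**2 + p**2*p) + p**2) = -8 + ((p**2 + p**3) + p**2) = -8 + (p**3 + 2*p**2) = -8 + p**3 + 2*p**2)
1 + m*S(A(-5)) = 1 - 8*(-8 + 25**3 + 2*25**2) = 1 - 8*(-8 + 15625 + 2*625) = 1 - 8*(-8 + 15625 + 1250) = 1 - 8*16867 = 1 - 134936 = -134935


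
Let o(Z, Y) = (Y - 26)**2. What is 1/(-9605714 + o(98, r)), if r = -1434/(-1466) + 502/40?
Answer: -214915600/2064384358369831 ≈ -1.0411e-7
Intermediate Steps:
r = 198323/14660 (r = -1434*(-1/1466) + 502*(1/40) = 717/733 + 251/20 = 198323/14660 ≈ 13.528)
o(Z, Y) = (-26 + Y)**2
1/(-9605714 + o(98, r)) = 1/(-9605714 + (-26 + 198323/14660)**2) = 1/(-9605714 + (-182837/14660)**2) = 1/(-9605714 + 33429368569/214915600) = 1/(-2064384358369831/214915600) = -214915600/2064384358369831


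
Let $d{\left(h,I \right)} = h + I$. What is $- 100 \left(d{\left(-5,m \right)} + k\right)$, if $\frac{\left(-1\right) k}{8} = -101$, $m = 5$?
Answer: $-80800$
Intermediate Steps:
$k = 808$ ($k = \left(-8\right) \left(-101\right) = 808$)
$d{\left(h,I \right)} = I + h$
$- 100 \left(d{\left(-5,m \right)} + k\right) = - 100 \left(\left(5 - 5\right) + 808\right) = - 100 \left(0 + 808\right) = \left(-100\right) 808 = -80800$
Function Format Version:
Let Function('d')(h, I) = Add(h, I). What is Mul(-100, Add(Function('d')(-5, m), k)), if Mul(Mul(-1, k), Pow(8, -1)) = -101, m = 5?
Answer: -80800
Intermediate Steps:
k = 808 (k = Mul(-8, -101) = 808)
Function('d')(h, I) = Add(I, h)
Mul(-100, Add(Function('d')(-5, m), k)) = Mul(-100, Add(Add(5, -5), 808)) = Mul(-100, Add(0, 808)) = Mul(-100, 808) = -80800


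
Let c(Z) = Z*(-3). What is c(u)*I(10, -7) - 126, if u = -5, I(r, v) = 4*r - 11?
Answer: 309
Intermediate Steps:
I(r, v) = -11 + 4*r
c(Z) = -3*Z
c(u)*I(10, -7) - 126 = (-3*(-5))*(-11 + 4*10) - 126 = 15*(-11 + 40) - 126 = 15*29 - 126 = 435 - 126 = 309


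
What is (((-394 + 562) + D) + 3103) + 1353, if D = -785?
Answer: 3839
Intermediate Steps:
(((-394 + 562) + D) + 3103) + 1353 = (((-394 + 562) - 785) + 3103) + 1353 = ((168 - 785) + 3103) + 1353 = (-617 + 3103) + 1353 = 2486 + 1353 = 3839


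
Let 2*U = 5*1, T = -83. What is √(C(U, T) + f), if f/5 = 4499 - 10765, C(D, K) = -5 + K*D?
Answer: I*√126170/2 ≈ 177.6*I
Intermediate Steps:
U = 5/2 (U = (5*1)/2 = (½)*5 = 5/2 ≈ 2.5000)
C(D, K) = -5 + D*K
f = -31330 (f = 5*(4499 - 10765) = 5*(-6266) = -31330)
√(C(U, T) + f) = √((-5 + (5/2)*(-83)) - 31330) = √((-5 - 415/2) - 31330) = √(-425/2 - 31330) = √(-63085/2) = I*√126170/2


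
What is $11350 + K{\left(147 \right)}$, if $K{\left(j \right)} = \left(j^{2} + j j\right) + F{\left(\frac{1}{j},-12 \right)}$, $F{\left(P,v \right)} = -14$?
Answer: $54554$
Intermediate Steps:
$K{\left(j \right)} = -14 + 2 j^{2}$ ($K{\left(j \right)} = \left(j^{2} + j j\right) - 14 = \left(j^{2} + j^{2}\right) - 14 = 2 j^{2} - 14 = -14 + 2 j^{2}$)
$11350 + K{\left(147 \right)} = 11350 - \left(14 - 2 \cdot 147^{2}\right) = 11350 + \left(-14 + 2 \cdot 21609\right) = 11350 + \left(-14 + 43218\right) = 11350 + 43204 = 54554$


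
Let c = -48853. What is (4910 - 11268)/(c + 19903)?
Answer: 3179/14475 ≈ 0.21962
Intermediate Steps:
(4910 - 11268)/(c + 19903) = (4910 - 11268)/(-48853 + 19903) = -6358/(-28950) = -6358*(-1/28950) = 3179/14475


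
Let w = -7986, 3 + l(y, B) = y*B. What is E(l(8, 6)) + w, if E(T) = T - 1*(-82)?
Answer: -7859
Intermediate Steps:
l(y, B) = -3 + B*y (l(y, B) = -3 + y*B = -3 + B*y)
E(T) = 82 + T (E(T) = T + 82 = 82 + T)
E(l(8, 6)) + w = (82 + (-3 + 6*8)) - 7986 = (82 + (-3 + 48)) - 7986 = (82 + 45) - 7986 = 127 - 7986 = -7859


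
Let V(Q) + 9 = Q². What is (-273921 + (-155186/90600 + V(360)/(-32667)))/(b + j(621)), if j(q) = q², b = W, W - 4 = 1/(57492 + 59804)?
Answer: -3962267063448005548/5578238973549683925 ≈ -0.71031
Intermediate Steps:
W = 469185/117296 (W = 4 + 1/(57492 + 59804) = 4 + 1/117296 = 469185/117296 ≈ 4.0000)
V(Q) = -9 + Q²
b = 469185/117296 ≈ 4.0000
(-273921 + (-155186/90600 + V(360)/(-32667)))/(b + j(621)) = (-273921 + (-155186/90600 + (-9 + 360²)/(-32667)))/(469185/117296 + 621²) = (-273921 + (-155186*1/90600 + (-9 + 129600)*(-1/32667)))/(469185/117296 + 385641) = (-273921 + (-77593/45300 + 129591*(-1/32667)))/(45234615921/117296) = (-273921 + (-77593/45300 - 43197/10889))*(117296/45234615921) = (-273921 - 2801734277/493271700)*(117296/45234615921) = -135120279069977/493271700*117296/45234615921 = -3962267063448005548/5578238973549683925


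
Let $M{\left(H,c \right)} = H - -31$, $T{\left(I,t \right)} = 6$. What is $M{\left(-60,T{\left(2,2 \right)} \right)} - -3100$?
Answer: $3071$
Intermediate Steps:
$M{\left(H,c \right)} = 31 + H$ ($M{\left(H,c \right)} = H + 31 = 31 + H$)
$M{\left(-60,T{\left(2,2 \right)} \right)} - -3100 = \left(31 - 60\right) - -3100 = -29 + 3100 = 3071$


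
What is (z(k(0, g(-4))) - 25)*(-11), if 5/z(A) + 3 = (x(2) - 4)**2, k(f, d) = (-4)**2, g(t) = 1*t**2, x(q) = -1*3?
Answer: 12595/46 ≈ 273.80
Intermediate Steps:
x(q) = -3
g(t) = t**2
k(f, d) = 16
z(A) = 5/46 (z(A) = 5/(-3 + (-3 - 4)**2) = 5/(-3 + (-7)**2) = 5/(-3 + 49) = 5/46)
(z(k(0, g(-4))) - 25)*(-11) = (5/46 - 25)*(-11) = -1145/46*(-11) = 12595/46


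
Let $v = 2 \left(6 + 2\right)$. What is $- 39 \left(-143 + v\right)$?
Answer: $4953$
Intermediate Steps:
$v = 16$ ($v = 2 \cdot 8 = 16$)
$- 39 \left(-143 + v\right) = - 39 \left(-143 + 16\right) = \left(-39\right) \left(-127\right) = 4953$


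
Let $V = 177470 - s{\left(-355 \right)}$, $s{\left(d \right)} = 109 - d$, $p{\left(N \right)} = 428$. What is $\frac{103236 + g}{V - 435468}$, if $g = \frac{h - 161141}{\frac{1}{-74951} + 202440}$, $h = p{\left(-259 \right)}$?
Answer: $- \frac{522132028866847}{1307221572141606} \approx -0.39942$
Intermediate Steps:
$h = 428$
$V = 177006$ ($V = 177470 - \left(109 - -355\right) = 177470 - \left(109 + 355\right) = 177470 - 464 = 177006$)
$g = - \frac{12045600063}{15173080439}$ ($g = \frac{428 - 161141}{\frac{1}{-74951} + 202440} = - \frac{160713}{- \frac{1}{74951} + 202440} = - \frac{160713}{\frac{15173080439}{74951}} = \left(-160713\right) \frac{74951}{15173080439} = - \frac{12045600063}{15173080439} \approx -0.79388$)
$\frac{103236 + g}{V - 435468} = \frac{103236 - \frac{12045600063}{15173080439}}{177006 - 435468} = \frac{1566396086600541}{15173080439 \left(-258462\right)} = \frac{1566396086600541}{15173080439} \left(- \frac{1}{258462}\right) = - \frac{522132028866847}{1307221572141606}$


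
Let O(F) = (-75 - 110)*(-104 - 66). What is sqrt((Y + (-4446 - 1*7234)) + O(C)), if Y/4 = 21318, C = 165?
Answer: sqrt(105042) ≈ 324.10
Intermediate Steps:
Y = 85272 (Y = 4*21318 = 85272)
O(F) = 31450 (O(F) = -185*(-170) = 31450)
sqrt((Y + (-4446 - 1*7234)) + O(C)) = sqrt((85272 + (-4446 - 1*7234)) + 31450) = sqrt((85272 + (-4446 - 7234)) + 31450) = sqrt((85272 - 11680) + 31450) = sqrt(73592 + 31450) = sqrt(105042)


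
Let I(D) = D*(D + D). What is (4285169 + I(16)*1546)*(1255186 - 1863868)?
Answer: -3090108691722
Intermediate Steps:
I(D) = 2*D² (I(D) = D*(2*D) = 2*D²)
(4285169 + I(16)*1546)*(1255186 - 1863868) = (4285169 + (2*16²)*1546)*(1255186 - 1863868) = (4285169 + (2*256)*1546)*(-608682) = (4285169 + 512*1546)*(-608682) = (4285169 + 791552)*(-608682) = 5076721*(-608682) = -3090108691722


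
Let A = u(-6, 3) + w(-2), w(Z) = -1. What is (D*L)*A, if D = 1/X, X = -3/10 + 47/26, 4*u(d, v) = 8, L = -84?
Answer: -390/7 ≈ -55.714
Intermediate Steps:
u(d, v) = 2 (u(d, v) = (¼)*8 = 2)
X = 98/65 (X = -3*⅒ + 47*(1/26) = -3/10 + 47/26 = 98/65 ≈ 1.5077)
A = 1 (A = 2 - 1 = 1)
D = 65/98 (D = 1/(98/65) = 65/98 ≈ 0.66327)
(D*L)*A = ((65/98)*(-84))*1 = -390/7*1 = -390/7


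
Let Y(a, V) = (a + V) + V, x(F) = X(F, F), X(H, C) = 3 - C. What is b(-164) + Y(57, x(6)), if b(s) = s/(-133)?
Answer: 6947/133 ≈ 52.233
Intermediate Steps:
b(s) = -s/133 (b(s) = s*(-1/133) = -s/133)
x(F) = 3 - F
Y(a, V) = a + 2*V (Y(a, V) = (V + a) + V = a + 2*V)
b(-164) + Y(57, x(6)) = -1/133*(-164) + (57 + 2*(3 - 1*6)) = 164/133 + (57 + 2*(3 - 6)) = 164/133 + (57 + 2*(-3)) = 164/133 + (57 - 6) = 164/133 + 51 = 6947/133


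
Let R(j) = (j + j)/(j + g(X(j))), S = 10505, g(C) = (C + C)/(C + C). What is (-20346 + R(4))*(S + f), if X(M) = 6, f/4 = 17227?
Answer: -8078049186/5 ≈ -1.6156e+9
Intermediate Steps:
f = 68908 (f = 4*17227 = 68908)
g(C) = 1 (g(C) = (2*C)/((2*C)) = (2*C)*(1/(2*C)) = 1)
R(j) = 2*j/(1 + j) (R(j) = (j + j)/(j + 1) = (2*j)/(1 + j) = 2*j/(1 + j))
(-20346 + R(4))*(S + f) = (-20346 + 2*4/(1 + 4))*(10505 + 68908) = (-20346 + 2*4/5)*79413 = (-20346 + 2*4*(1/5))*79413 = (-20346 + 8/5)*79413 = -101722/5*79413 = -8078049186/5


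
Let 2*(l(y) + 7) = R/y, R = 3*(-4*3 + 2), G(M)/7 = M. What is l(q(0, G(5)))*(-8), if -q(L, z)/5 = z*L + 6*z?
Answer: 1956/35 ≈ 55.886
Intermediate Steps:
G(M) = 7*M
q(L, z) = -30*z - 5*L*z (q(L, z) = -5*(z*L + 6*z) = -5*(L*z + 6*z) = -5*(6*z + L*z) = -30*z - 5*L*z)
R = -30 (R = 3*(-12 + 2) = 3*(-10) = -30)
l(y) = -7 - 15/y (l(y) = -7 + (-30/y)/2 = -7 - 15/y)
l(q(0, G(5)))*(-8) = (-7 - 15*(-1/(175*(6 + 0))))*(-8) = (-7 - 15/((-5*35*6)))*(-8) = (-7 - 15/(-1050))*(-8) = (-7 - 15*(-1/1050))*(-8) = (-7 + 1/70)*(-8) = -489/70*(-8) = 1956/35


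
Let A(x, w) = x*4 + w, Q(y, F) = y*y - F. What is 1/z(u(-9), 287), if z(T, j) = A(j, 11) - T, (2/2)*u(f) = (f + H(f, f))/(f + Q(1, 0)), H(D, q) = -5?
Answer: 4/4629 ≈ 0.00086412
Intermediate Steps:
Q(y, F) = y² - F
A(x, w) = w + 4*x (A(x, w) = 4*x + w = w + 4*x)
u(f) = (-5 + f)/(1 + f) (u(f) = (f - 5)/(f + (1² - 1*0)) = (-5 + f)/(f + (1 + 0)) = (-5 + f)/(f + 1) = (-5 + f)/(1 + f))
z(T, j) = 11 - T + 4*j (z(T, j) = (11 + 4*j) - T = 11 - T + 4*j)
1/z(u(-9), 287) = 1/(11 - (-5 - 9)/(1 - 9) + 4*287) = 1/(11 - (-14)/(-8) + 1148) = 1/(11 - (-1)*(-14)/8 + 1148) = 1/(11 - 1*7/4 + 1148) = 1/(11 - 7/4 + 1148) = 1/(4629/4) = 4/4629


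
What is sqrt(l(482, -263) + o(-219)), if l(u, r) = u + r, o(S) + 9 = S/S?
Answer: sqrt(211) ≈ 14.526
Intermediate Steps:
o(S) = -8 (o(S) = -9 + S/S = -9 + 1 = -8)
l(u, r) = r + u
sqrt(l(482, -263) + o(-219)) = sqrt((-263 + 482) - 8) = sqrt(219 - 8) = sqrt(211)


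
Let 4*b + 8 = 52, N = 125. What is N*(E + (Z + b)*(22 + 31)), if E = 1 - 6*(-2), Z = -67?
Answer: -369375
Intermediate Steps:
b = 11 (b = -2 + (¼)*52 = -2 + 13 = 11)
E = 13 (E = 1 + 12 = 13)
N*(E + (Z + b)*(22 + 31)) = 125*(13 + (-67 + 11)*(22 + 31)) = 125*(13 - 56*53) = 125*(13 - 2968) = 125*(-2955) = -369375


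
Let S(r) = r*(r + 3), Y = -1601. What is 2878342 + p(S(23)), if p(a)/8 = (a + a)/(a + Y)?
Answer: 2886967458/1003 ≈ 2.8783e+6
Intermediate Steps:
S(r) = r*(3 + r)
p(a) = 16*a/(-1601 + a) (p(a) = 8*((a + a)/(a - 1601)) = 8*((2*a)/(-1601 + a)) = 8*(2*a/(-1601 + a)) = 16*a/(-1601 + a))
2878342 + p(S(23)) = 2878342 + 16*(23*(3 + 23))/(-1601 + 23*(3 + 23)) = 2878342 + 16*(23*26)/(-1601 + 23*26) = 2878342 + 16*598/(-1601 + 598) = 2878342 + 16*598/(-1003) = 2878342 + 16*598*(-1/1003) = 2878342 - 9568/1003 = 2886967458/1003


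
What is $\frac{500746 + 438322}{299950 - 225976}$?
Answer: $\frac{469534}{36987} \approx 12.695$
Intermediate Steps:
$\frac{500746 + 438322}{299950 - 225976} = \frac{939068}{73974} = 939068 \cdot \frac{1}{73974} = \frac{469534}{36987}$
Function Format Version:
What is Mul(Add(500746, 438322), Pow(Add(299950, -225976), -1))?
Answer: Rational(469534, 36987) ≈ 12.695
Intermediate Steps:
Mul(Add(500746, 438322), Pow(Add(299950, -225976), -1)) = Mul(939068, Pow(73974, -1)) = Mul(939068, Rational(1, 73974)) = Rational(469534, 36987)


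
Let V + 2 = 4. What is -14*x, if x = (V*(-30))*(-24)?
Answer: -20160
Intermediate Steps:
V = 2 (V = -2 + 4 = 2)
x = 1440 (x = (2*(-30))*(-24) = -60*(-24) = 1440)
-14*x = -14*1440 = -20160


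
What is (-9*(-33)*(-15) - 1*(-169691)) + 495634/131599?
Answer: 21745387998/131599 ≈ 1.6524e+5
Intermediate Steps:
(-9*(-33)*(-15) - 1*(-169691)) + 495634/131599 = (297*(-15) + 169691) + 495634*(1/131599) = (-4455 + 169691) + 495634/131599 = 165236 + 495634/131599 = 21745387998/131599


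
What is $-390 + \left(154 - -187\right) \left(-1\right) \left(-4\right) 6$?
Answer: $7794$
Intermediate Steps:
$-390 + \left(154 - -187\right) \left(-1\right) \left(-4\right) 6 = -390 + \left(154 + 187\right) 4 \cdot 6 = -390 + 341 \cdot 24 = -390 + 8184 = 7794$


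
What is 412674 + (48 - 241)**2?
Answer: 449923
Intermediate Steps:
412674 + (48 - 241)**2 = 412674 + (-193)**2 = 412674 + 37249 = 449923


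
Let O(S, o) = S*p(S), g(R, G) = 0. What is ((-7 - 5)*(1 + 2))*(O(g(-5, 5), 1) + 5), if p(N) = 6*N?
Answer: -180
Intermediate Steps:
O(S, o) = 6*S**2 (O(S, o) = S*(6*S) = 6*S**2)
((-7 - 5)*(1 + 2))*(O(g(-5, 5), 1) + 5) = ((-7 - 5)*(1 + 2))*(6*0**2 + 5) = (-12*3)*(6*0 + 5) = -36*(0 + 5) = -36*5 = -180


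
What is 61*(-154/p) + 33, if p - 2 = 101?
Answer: -5995/103 ≈ -58.204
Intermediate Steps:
p = 103 (p = 2 + 101 = 103)
61*(-154/p) + 33 = 61*(-154/103) + 33 = -9394/103 + 33 = -5995/103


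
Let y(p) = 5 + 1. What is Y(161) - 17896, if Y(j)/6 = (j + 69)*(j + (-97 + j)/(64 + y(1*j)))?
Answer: 1438820/7 ≈ 2.0555e+5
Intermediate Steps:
y(p) = 6
Y(j) = 6*(69 + j)*(-97/70 + 71*j/70) (Y(j) = 6*((j + 69)*(j + (-97 + j)/(64 + 6))) = 6*((69 + j)*(j + (-97 + j)/70)) = 6*((69 + j)*(j + (-97 + j)*(1/70))) = 6*((69 + j)*(j + (-97/70 + j/70))) = 6*((69 + j)*(-97/70 + 71*j/70)) = 6*(69 + j)*(-97/70 + 71*j/70))
Y(161) - 17896 = (-20079/35 + (213/35)*161² + (2058/5)*161) - 17896 = (-20079/35 + (213/35)*25921 + 331338/5) - 17896 = (-20079/35 + 788739/5 + 331338/5) - 17896 = 1564092/7 - 17896 = 1438820/7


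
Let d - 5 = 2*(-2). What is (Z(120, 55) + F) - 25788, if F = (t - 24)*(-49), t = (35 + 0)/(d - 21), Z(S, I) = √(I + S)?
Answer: -98105/4 + 5*√7 ≈ -24513.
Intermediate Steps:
d = 1 (d = 5 + 2*(-2) = 5 - 4 = 1)
t = -7/4 (t = (35 + 0)/(1 - 21) = 35/(-20) = 35*(-1/20) = -7/4 ≈ -1.7500)
F = 5047/4 (F = (-7/4 - 24)*(-49) = -103/4*(-49) = 5047/4 ≈ 1261.8)
(Z(120, 55) + F) - 25788 = (√(55 + 120) + 5047/4) - 25788 = (√175 + 5047/4) - 25788 = (5*√7 + 5047/4) - 25788 = (5047/4 + 5*√7) - 25788 = -98105/4 + 5*√7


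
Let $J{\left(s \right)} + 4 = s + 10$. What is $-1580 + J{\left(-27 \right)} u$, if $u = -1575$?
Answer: $31495$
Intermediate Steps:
$J{\left(s \right)} = 6 + s$ ($J{\left(s \right)} = -4 + \left(s + 10\right) = -4 + \left(10 + s\right) = 6 + s$)
$-1580 + J{\left(-27 \right)} u = -1580 + \left(6 - 27\right) \left(-1575\right) = -1580 - -33075 = -1580 + 33075 = 31495$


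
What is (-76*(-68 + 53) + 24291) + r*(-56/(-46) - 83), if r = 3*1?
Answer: 579270/23 ≈ 25186.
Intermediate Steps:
r = 3
(-76*(-68 + 53) + 24291) + r*(-56/(-46) - 83) = (-76*(-68 + 53) + 24291) + 3*(-56/(-46) - 83) = (-76*(-15) + 24291) + 3*(-56*(-1/46) - 83) = (1140 + 24291) + 3*(28/23 - 83) = 25431 + 3*(-1881/23) = 25431 - 5643/23 = 579270/23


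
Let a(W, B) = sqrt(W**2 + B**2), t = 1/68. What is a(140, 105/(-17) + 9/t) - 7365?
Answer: -7365 + sqrt(111733801)/17 ≈ -6743.2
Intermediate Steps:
t = 1/68 ≈ 0.014706
a(W, B) = sqrt(B**2 + W**2)
a(140, 105/(-17) + 9/t) - 7365 = sqrt((105/(-17) + 9/(1/68))**2 + 140**2) - 7365 = sqrt((105*(-1/17) + 9*68)**2 + 19600) - 7365 = sqrt((-105/17 + 612)**2 + 19600) - 7365 = sqrt((10299/17)**2 + 19600) - 7365 = sqrt(106069401/289 + 19600) - 7365 = sqrt(111733801/289) - 7365 = sqrt(111733801)/17 - 7365 = -7365 + sqrt(111733801)/17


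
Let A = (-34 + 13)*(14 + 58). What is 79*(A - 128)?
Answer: -129560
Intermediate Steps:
A = -1512 (A = -21*72 = -1512)
79*(A - 128) = 79*(-1512 - 128) = 79*(-1640) = -129560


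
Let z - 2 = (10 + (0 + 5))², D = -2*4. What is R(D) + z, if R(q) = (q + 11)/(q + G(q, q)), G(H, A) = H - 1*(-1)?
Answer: 1134/5 ≈ 226.80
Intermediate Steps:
G(H, A) = 1 + H (G(H, A) = H + 1 = 1 + H)
D = -8
R(q) = (11 + q)/(1 + 2*q) (R(q) = (q + 11)/(q + (1 + q)) = (11 + q)/(1 + 2*q))
z = 227 (z = 2 + (10 + (0 + 5))² = 2 + (10 + 5)² = 2 + 15² = 2 + 225 = 227)
R(D) + z = (11 - 8)/(1 + 2*(-8)) + 227 = 3/(1 - 16) + 227 = 3/(-15) + 227 = -1/15*3 + 227 = -⅕ + 227 = 1134/5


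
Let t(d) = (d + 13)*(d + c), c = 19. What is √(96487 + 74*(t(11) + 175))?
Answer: √162717 ≈ 403.38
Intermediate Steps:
t(d) = (13 + d)*(19 + d) (t(d) = (d + 13)*(d + 19) = (13 + d)*(19 + d))
√(96487 + 74*(t(11) + 175)) = √(96487 + 74*((247 + 11² + 32*11) + 175)) = √(96487 + 74*((247 + 121 + 352) + 175)) = √(96487 + 74*(720 + 175)) = √(96487 + 74*895) = √(96487 + 66230) = √162717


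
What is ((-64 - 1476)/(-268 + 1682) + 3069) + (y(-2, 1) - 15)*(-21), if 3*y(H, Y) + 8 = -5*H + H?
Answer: 341674/101 ≈ 3382.9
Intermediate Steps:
y(H, Y) = -8/3 - 4*H/3 (y(H, Y) = -8/3 + (-5*H + H)/3 = -8/3 + (-4*H)/3 = -8/3 - 4*H/3)
((-64 - 1476)/(-268 + 1682) + 3069) + (y(-2, 1) - 15)*(-21) = ((-64 - 1476)/(-268 + 1682) + 3069) + ((-8/3 - 4/3*(-2)) - 15)*(-21) = (-1540/1414 + 3069) + ((-8/3 + 8/3) - 15)*(-21) = (-1540*1/1414 + 3069) + (0 - 15)*(-21) = (-110/101 + 3069) - 15*(-21) = 309859/101 + 315 = 341674/101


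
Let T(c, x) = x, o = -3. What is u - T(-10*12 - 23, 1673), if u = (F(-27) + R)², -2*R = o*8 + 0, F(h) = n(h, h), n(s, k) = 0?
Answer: -1529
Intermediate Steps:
F(h) = 0
R = 12 (R = -(-3*8 + 0)/2 = -(-24 + 0)/2 = -½*(-24) = 12)
u = 144 (u = (0 + 12)² = 12² = 144)
u - T(-10*12 - 23, 1673) = 144 - 1*1673 = 144 - 1673 = -1529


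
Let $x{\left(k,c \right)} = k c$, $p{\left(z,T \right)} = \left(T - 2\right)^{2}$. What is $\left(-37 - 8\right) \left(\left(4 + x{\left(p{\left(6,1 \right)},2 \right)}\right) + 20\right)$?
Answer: $-1170$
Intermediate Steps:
$p{\left(z,T \right)} = \left(-2 + T\right)^{2}$
$x{\left(k,c \right)} = c k$
$\left(-37 - 8\right) \left(\left(4 + x{\left(p{\left(6,1 \right)},2 \right)}\right) + 20\right) = \left(-37 - 8\right) \left(\left(4 + 2 \left(-2 + 1\right)^{2}\right) + 20\right) = - 45 \left(\left(4 + 2 \left(-1\right)^{2}\right) + 20\right) = - 45 \left(\left(4 + 2 \cdot 1\right) + 20\right) = - 45 \left(\left(4 + 2\right) + 20\right) = - 45 \left(6 + 20\right) = \left(-45\right) 26 = -1170$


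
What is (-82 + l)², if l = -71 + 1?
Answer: 23104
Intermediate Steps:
l = -70
(-82 + l)² = (-82 - 70)² = (-152)² = 23104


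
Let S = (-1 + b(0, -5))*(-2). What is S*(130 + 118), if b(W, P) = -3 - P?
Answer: -496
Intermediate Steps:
S = -2 (S = (-1 + (-3 - 1*(-5)))*(-2) = (-1 + (-3 + 5))*(-2) = (-1 + 2)*(-2) = 1*(-2) = -2)
S*(130 + 118) = -2*(130 + 118) = -2*248 = -496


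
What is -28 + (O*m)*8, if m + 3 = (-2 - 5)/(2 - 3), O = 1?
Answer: 4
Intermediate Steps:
m = 4 (m = -3 + (-2 - 5)/(2 - 3) = -3 - 7/(-1) = -3 - 7*(-1) = -3 + 7 = 4)
-28 + (O*m)*8 = -28 + (1*4)*8 = -28 + 4*8 = -28 + 32 = 4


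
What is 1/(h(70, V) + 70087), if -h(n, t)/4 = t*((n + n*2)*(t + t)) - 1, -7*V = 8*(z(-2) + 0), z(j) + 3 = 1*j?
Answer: 7/106637 ≈ 6.5643e-5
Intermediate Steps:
z(j) = -3 + j (z(j) = -3 + 1*j = -3 + j)
V = 40/7 (V = -8*((-3 - 2) + 0)/7 = -8*(-5 + 0)/7 = -8*(-5)/7 = -⅐*(-40) = 40/7 ≈ 5.7143)
h(n, t) = 4 - 24*n*t² (h(n, t) = -4*(t*((n + n*2)*(t + t)) - 1) = -4*(t*((n + 2*n)*(2*t)) - 1) = -4*(t*((3*n)*(2*t)) - 1) = -4*(t*(6*n*t) - 1) = -4*(6*n*t² - 1) = -4*(-1 + 6*n*t²) = 4 - 24*n*t²)
1/(h(70, V) + 70087) = 1/((4 - 24*70*(40/7)²) + 70087) = 1/((4 - 24*70*1600/49) + 70087) = 1/((4 - 384000/7) + 70087) = 1/(-383972/7 + 70087) = 1/(106637/7) = 7/106637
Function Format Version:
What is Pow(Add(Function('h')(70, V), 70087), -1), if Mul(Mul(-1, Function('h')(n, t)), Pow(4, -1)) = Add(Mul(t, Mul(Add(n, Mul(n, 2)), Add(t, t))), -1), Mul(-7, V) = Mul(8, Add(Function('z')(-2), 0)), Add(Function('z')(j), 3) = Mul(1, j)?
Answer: Rational(7, 106637) ≈ 6.5643e-5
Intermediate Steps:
Function('z')(j) = Add(-3, j) (Function('z')(j) = Add(-3, Mul(1, j)) = Add(-3, j))
V = Rational(40, 7) (V = Mul(Rational(-1, 7), Mul(8, Add(Add(-3, -2), 0))) = Mul(Rational(-1, 7), Mul(8, Add(-5, 0))) = Mul(Rational(-1, 7), Mul(8, -5)) = Mul(Rational(-1, 7), -40) = Rational(40, 7) ≈ 5.7143)
Function('h')(n, t) = Add(4, Mul(-24, n, Pow(t, 2))) (Function('h')(n, t) = Mul(-4, Add(Mul(t, Mul(Add(n, Mul(n, 2)), Add(t, t))), -1)) = Mul(-4, Add(Mul(t, Mul(Add(n, Mul(2, n)), Mul(2, t))), -1)) = Mul(-4, Add(Mul(t, Mul(Mul(3, n), Mul(2, t))), -1)) = Mul(-4, Add(Mul(t, Mul(6, n, t)), -1)) = Mul(-4, Add(Mul(6, n, Pow(t, 2)), -1)) = Mul(-4, Add(-1, Mul(6, n, Pow(t, 2)))) = Add(4, Mul(-24, n, Pow(t, 2))))
Pow(Add(Function('h')(70, V), 70087), -1) = Pow(Add(Add(4, Mul(-24, 70, Pow(Rational(40, 7), 2))), 70087), -1) = Pow(Add(Add(4, Mul(-24, 70, Rational(1600, 49))), 70087), -1) = Pow(Add(Add(4, Rational(-384000, 7)), 70087), -1) = Pow(Add(Rational(-383972, 7), 70087), -1) = Pow(Rational(106637, 7), -1) = Rational(7, 106637)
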